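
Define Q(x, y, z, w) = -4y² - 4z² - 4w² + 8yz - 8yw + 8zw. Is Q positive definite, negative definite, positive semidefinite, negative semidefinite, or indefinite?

negative semidefinite

The associated matrix is A = [[0, 0, 0, 0], [0, -4, 4, -4], [0, 4, -4, 4], [0, -4, 4, -4]].
Symmetric row and column elimination reduces A to a congruent diagonal form with pivots 0, -4, 0, 0.
That gives 1 negative, 3 zero pivots.
Hence Q is negative semidefinite.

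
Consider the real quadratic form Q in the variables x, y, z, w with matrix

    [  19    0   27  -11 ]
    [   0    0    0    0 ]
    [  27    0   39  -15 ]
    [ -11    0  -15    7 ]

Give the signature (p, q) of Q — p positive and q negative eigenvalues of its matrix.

Symmetric row and column elimination reduces A to a congruent diagonal form with pivots 19, 0, 12/19, 0.
Counting signs: 2 positive, 2 zero.

(2, 0)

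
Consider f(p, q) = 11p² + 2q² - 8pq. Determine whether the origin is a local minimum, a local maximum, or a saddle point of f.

The Hessian at the origin is H = [[22, -8], [-8, 4]].
det H = 22·4 − (-8)² = 24 > 0 and H[1,1] = 22 > 0, so H is positive definite.
Therefore the origin is a local minimum.

local minimum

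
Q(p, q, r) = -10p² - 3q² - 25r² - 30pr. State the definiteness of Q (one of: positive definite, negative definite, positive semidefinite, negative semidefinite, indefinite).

negative definite

The symmetric matrix is A = [[-10, 0, -15], [0, -3, 0], [-15, 0, -25]].
Row-reducing A symmetrically gives the diagonal entries -10, -3, -5/2.
Counting signs: 3 negative.
Hence Q is negative definite.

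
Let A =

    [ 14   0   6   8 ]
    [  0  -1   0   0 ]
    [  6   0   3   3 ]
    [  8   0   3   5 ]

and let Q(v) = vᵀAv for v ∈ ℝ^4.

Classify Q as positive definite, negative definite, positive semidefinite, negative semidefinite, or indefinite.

indefinite

Applying the same elementary operations to the rows and columns of A produces a congruent diagonal matrix with entries 14, -1, 3/7, 0.
Counting signs: 2 positive, 1 negative, 1 zero.
Hence Q is indefinite.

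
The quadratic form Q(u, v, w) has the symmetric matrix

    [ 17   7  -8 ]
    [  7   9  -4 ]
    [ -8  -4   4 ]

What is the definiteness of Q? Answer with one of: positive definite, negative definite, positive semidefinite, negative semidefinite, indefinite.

Congruent diagonalization of A (simultaneous row and column reduction) yields pivots 17, 104/17, 2/13.
That gives 3 positive pivots.
Hence Q is positive definite.

positive definite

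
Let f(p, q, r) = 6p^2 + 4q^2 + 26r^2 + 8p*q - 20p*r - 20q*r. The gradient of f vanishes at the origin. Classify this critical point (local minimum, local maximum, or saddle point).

local minimum

The Hessian at the origin is H = [[12, 8, -20], [8, 8, -20], [-20, -20, 52]].
Congruent diagonalization of H (simultaneous row and column reduction) yields pivots 12, 8/3, 2.
That gives 3 positive pivots.
H is positive definite, so the origin is a strict local minimum.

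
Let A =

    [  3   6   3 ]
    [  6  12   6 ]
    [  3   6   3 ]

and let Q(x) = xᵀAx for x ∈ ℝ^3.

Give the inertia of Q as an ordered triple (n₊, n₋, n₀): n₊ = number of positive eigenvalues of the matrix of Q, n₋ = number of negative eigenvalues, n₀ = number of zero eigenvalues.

(1, 0, 2)

Applying the same elementary operations to the rows and columns of A produces a congruent diagonal matrix with entries 3, 0, 0.
Counting signs: 1 positive, 2 zero.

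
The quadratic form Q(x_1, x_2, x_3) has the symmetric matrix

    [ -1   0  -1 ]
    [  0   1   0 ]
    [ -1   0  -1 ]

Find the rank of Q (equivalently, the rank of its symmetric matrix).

2

Row-reducing A symmetrically gives the diagonal entries -1, 1, 0.
That gives 1 positive, 1 negative, 1 zero pivots.
The rank is the number of nonzero pivots: 2.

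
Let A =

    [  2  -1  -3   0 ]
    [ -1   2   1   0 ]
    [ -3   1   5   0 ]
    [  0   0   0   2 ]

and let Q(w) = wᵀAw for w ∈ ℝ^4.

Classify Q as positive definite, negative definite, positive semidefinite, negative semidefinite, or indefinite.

Leading principal minors: Δ_1 = 2, Δ_2 = 3, Δ_3 = 1, Δ_4 = 2.
All leading principal minors are positive, so by Sylvester's criterion Q is positive definite.

positive definite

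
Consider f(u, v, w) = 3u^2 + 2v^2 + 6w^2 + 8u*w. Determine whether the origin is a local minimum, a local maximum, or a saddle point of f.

The Hessian at the origin is H = [[6, 0, 8], [0, 4, 0], [8, 0, 12]].
Symmetric row and column elimination reduces H to a congruent diagonal form with pivots 6, 4, 4/3.
That gives 3 positive pivots.
H is positive definite, so the origin is a strict local minimum.

local minimum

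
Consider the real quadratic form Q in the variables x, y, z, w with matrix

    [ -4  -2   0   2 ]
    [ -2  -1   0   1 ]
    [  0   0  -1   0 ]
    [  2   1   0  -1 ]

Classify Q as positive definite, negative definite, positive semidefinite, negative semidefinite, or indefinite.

Congruent diagonalization of A (simultaneous row and column reduction) yields pivots -4, 0, -1, 0.
That gives 2 negative, 2 zero pivots.
Hence Q is negative semidefinite.

negative semidefinite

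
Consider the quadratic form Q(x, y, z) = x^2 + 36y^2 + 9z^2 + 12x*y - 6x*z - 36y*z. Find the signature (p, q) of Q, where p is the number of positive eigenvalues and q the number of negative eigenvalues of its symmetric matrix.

Write A = [[1, 6, -3], [6, 36, -18], [-3, -18, 9]].
Symmetric row and column elimination reduces A to a congruent diagonal form with pivots 1, 0, 0.
Counting signs: 1 positive, 2 zero.

(1, 0)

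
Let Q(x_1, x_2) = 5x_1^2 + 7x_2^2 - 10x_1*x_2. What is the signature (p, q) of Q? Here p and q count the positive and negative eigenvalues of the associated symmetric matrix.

(2, 0)

The symmetric matrix is A = [[5, -5], [-5, 7]].
An LDLᵀ factorisation of A has diagonal entries 5, 2.
That gives 2 positive pivots.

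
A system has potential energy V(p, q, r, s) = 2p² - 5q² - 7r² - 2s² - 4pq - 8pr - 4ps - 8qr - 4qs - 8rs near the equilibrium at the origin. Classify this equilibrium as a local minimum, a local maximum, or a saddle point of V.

saddle point

The Hessian at the origin is H = [[4, -4, -8, -4], [-4, -10, -8, -4], [-8, -8, -14, -8], [-4, -4, -8, -4]].
Applying the same elementary operations to the rows and columns of H produces a congruent diagonal matrix with entries 4, -14, -82/7, 24/41.
Counting signs: 2 positive, 2 negative.
H is indefinite, so the origin is a saddle point.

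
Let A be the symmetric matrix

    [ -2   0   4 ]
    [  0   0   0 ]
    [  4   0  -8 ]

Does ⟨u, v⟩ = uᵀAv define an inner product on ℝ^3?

no

Applying the same elementary operations to the rows and columns of A produces a congruent diagonal matrix with entries -2, 0, 0.
So there are 1 negative, 2 zero pivots.
Hence Q is negative semidefinite.
⟨·,·⟩ is an inner product exactly when A is positive definite.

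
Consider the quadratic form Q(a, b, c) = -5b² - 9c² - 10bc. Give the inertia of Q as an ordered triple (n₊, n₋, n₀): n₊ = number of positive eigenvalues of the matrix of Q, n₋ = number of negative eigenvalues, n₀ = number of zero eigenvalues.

The associated matrix is A = [[0, 0, 0], [0, -5, -5], [0, -5, -9]].
Symmetric row and column elimination reduces A to a congruent diagonal form with pivots 0, -5, -4.
So there are 2 negative, 1 zero pivots.

(0, 2, 1)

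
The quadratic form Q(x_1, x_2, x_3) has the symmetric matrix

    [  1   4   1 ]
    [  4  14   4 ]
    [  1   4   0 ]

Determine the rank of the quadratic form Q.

Applying the same elementary operations to the rows and columns of A produces a congruent diagonal matrix with entries 1, -2, -1.
Counting signs: 1 positive, 2 negative.
The rank is the number of nonzero pivots: 3.

3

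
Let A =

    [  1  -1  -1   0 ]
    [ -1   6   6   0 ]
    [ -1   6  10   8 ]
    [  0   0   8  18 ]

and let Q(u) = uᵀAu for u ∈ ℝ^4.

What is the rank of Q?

4

Congruent diagonalization of A (simultaneous row and column reduction) yields pivots 1, 5, 4, 2.
So there are 4 positive pivots.
The rank is the number of nonzero pivots: 4.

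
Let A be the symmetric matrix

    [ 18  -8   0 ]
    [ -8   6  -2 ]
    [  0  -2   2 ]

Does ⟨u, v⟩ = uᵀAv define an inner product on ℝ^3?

yes

Leading principal minors: Δ_1 = 18, Δ_2 = 44, Δ_3 = 16.
All leading principal minors are positive, so by Sylvester's criterion Q is positive definite.
⟨·,·⟩ is an inner product exactly when A is positive definite.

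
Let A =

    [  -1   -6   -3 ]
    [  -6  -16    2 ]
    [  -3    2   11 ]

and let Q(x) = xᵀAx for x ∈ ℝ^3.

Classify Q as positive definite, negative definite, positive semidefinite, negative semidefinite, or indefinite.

Congruent diagonalization of A (simultaneous row and column reduction) yields pivots -1, 20, 0.
So there are 1 positive, 1 negative, 1 zero pivots.
Hence Q is indefinite.

indefinite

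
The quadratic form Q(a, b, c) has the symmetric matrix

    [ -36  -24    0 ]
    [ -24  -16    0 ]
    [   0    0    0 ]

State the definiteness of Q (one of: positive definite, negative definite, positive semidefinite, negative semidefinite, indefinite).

negative semidefinite

Symmetric row and column elimination reduces A to a congruent diagonal form with pivots -36, 0, 0.
Counting signs: 1 negative, 2 zero.
Hence Q is negative semidefinite.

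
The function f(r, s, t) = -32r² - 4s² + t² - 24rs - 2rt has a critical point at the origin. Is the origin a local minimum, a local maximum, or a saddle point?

The Hessian at the origin is H = [[-64, -24, -2], [-24, -8, 0], [-2, 0, 2]].
Congruent diagonalization of H (simultaneous row and column reduction) yields pivots -64, 1, 3/2.
So there are 2 positive, 1 negative pivots.
H is indefinite, so the origin is a saddle point.

saddle point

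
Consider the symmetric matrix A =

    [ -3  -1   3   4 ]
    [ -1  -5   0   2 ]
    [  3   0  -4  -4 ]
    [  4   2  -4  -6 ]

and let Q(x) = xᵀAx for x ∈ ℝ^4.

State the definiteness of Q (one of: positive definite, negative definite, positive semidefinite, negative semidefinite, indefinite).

negative definite

Leading principal minors: Δ_1 = -3, Δ_2 = 14, Δ_3 = -11, Δ_4 = 6.
The signs alternate starting with Δ_1 < 0, so by Sylvester's criterion Q is negative definite.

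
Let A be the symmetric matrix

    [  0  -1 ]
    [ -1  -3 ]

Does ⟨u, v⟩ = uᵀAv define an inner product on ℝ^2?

no

For the 2×2 matrix [[0, -1], [-1, -3]]: det = 0·-3 − (-1)² = -1, trace = -3.
det < 0 so the eigenvalues have opposite signs; the form is indefinite.
⟨·,·⟩ is an inner product exactly when A is positive definite.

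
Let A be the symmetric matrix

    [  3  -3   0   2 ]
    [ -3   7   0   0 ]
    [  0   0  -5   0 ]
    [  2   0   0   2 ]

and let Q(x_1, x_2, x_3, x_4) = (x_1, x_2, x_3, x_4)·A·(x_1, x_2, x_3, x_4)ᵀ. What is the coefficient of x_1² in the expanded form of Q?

The coefficient of x_1² is the diagonal entry A[1,1] = 3.

3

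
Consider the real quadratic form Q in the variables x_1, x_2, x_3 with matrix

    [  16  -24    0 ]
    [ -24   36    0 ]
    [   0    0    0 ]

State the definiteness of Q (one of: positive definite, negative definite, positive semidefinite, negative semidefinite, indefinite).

Row-reducing A symmetrically gives the diagonal entries 16, 0, 0.
So there are 1 positive, 2 zero pivots.
Hence Q is positive semidefinite.

positive semidefinite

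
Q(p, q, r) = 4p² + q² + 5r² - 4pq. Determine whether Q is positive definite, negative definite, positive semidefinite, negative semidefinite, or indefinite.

The associated matrix is A = [[4, -2, 0], [-2, 1, 0], [0, 0, 5]].
Applying the same elementary operations to the rows and columns of A produces a congruent diagonal matrix with entries 4, 0, 5.
That gives 2 positive, 1 zero pivots.
Hence Q is positive semidefinite.

positive semidefinite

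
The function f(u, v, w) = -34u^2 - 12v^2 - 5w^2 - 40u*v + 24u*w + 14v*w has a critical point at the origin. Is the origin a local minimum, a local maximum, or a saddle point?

local maximum

The Hessian at the origin is H = [[-68, -40, 24], [-40, -24, 14], [24, 14, -10]].
Symmetric row and column elimination reduces H to a congruent diagonal form with pivots -68, -8/17, -3/2.
That gives 3 negative pivots.
H is negative definite, so the origin is a strict local maximum.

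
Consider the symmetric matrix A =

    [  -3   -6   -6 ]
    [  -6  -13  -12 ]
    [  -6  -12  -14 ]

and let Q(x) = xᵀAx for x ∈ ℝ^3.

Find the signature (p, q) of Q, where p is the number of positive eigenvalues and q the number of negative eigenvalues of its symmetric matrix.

(0, 3)

Row-reducing A symmetrically gives the diagonal entries -3, -1, -2.
Counting signs: 3 negative.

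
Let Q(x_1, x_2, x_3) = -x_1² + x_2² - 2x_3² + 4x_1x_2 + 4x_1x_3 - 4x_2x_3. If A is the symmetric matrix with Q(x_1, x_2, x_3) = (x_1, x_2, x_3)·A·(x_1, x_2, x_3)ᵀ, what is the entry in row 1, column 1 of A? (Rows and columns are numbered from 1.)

-1

The coefficient of x_1² in Q is -1, and that is exactly A[1,1].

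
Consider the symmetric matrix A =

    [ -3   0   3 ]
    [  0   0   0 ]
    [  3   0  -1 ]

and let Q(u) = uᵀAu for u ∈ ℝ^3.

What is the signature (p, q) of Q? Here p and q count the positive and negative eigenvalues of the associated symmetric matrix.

Congruent diagonalization of A (simultaneous row and column reduction) yields pivots -3, 0, 2.
So there are 1 positive, 1 negative, 1 zero pivots.

(1, 1)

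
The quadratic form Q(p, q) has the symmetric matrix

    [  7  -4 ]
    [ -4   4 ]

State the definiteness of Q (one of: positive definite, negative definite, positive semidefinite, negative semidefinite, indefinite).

positive definite

Leading principal minors: Δ_1 = 7, Δ_2 = 12.
All leading principal minors are positive, so by Sylvester's criterion Q is positive definite.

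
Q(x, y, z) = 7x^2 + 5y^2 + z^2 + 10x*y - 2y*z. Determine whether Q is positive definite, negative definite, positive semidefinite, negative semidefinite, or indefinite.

positive definite

The symmetric matrix is A = [[7, 5, 0], [5, 5, -1], [0, -1, 1]].
Applying the same elementary operations to the rows and columns of A produces a congruent diagonal matrix with entries 7, 10/7, 3/10.
So there are 3 positive pivots.
Hence Q is positive definite.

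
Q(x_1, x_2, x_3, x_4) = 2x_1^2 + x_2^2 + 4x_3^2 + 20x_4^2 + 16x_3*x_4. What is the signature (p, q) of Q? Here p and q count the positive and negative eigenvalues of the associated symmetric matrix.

The associated matrix is A = [[2, 0, 0, 0], [0, 1, 0, 0], [0, 0, 4, 8], [0, 0, 8, 20]].
An LDLᵀ factorisation of A has diagonal entries 2, 1, 4, 4.
Counting signs: 4 positive.

(4, 0)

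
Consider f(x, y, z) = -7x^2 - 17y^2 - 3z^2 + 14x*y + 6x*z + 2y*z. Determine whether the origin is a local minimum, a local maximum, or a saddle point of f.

The Hessian at the origin is H = [[-14, 14, 6], [14, -34, 2], [6, 2, -6]].
An LDLᵀ factorisation of H has diagonal entries -14, -20, -8/35.
So there are 3 negative pivots.
H is negative definite, so the origin is a strict local maximum.

local maximum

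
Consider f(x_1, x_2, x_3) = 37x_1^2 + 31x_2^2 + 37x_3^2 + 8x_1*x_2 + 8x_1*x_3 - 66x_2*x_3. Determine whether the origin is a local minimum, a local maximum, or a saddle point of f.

The Hessian at the origin is H = [[74, 8, 8], [8, 62, -66], [8, -66, 74]].
Applying the same elementary operations to the rows and columns of H produces a congruent diagonal matrix with entries 74, 2262/37, 4/1131.
That gives 3 positive pivots.
H is positive definite, so the origin is a strict local minimum.

local minimum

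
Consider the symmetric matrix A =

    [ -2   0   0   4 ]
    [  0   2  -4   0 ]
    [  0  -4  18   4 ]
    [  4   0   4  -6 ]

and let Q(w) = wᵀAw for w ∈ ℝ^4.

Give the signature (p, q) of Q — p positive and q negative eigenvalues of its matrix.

Row-reducing A symmetrically gives the diagonal entries -2, 2, 10, 2/5.
So there are 3 positive, 1 negative pivots.

(3, 1)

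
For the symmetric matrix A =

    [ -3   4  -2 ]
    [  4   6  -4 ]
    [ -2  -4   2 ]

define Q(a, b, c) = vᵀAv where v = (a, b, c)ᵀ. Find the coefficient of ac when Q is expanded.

The coefficient of ac is A[1,3] + A[3,1] = 2·(-2) = -4.

-4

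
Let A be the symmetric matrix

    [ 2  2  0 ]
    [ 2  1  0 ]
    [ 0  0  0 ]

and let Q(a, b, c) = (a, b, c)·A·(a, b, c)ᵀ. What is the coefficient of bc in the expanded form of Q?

0

The coefficient of bc is A[2,3] + A[3,2] = 2·0 = 0.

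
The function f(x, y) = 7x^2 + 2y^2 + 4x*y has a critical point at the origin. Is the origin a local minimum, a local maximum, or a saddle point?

local minimum

The Hessian at the origin is H = [[14, 4], [4, 4]].
det H = 14·4 − (4)² = 40 > 0 and H[1,1] = 14 > 0, so H is positive definite.
Therefore the origin is a local minimum.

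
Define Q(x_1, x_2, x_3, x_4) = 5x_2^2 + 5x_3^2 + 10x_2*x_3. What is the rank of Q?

1

The associated matrix is A = [[0, 0, 0, 0], [0, 5, 5, 0], [0, 5, 5, 0], [0, 0, 0, 0]].
Symmetric row and column elimination reduces A to a congruent diagonal form with pivots 0, 5, 0, 0.
So there are 1 positive, 3 zero pivots.
The rank is the number of nonzero pivots: 1.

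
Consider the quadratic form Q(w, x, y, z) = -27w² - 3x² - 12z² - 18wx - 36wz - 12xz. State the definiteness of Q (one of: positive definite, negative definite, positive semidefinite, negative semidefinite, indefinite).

The symmetric matrix is A = [[-27, -9, 0, -18], [-9, -3, 0, -6], [0, 0, 0, 0], [-18, -6, 0, -12]].
Symmetric row and column elimination reduces A to a congruent diagonal form with pivots -27, 0, 0, 0.
That gives 1 negative, 3 zero pivots.
Hence Q is negative semidefinite.

negative semidefinite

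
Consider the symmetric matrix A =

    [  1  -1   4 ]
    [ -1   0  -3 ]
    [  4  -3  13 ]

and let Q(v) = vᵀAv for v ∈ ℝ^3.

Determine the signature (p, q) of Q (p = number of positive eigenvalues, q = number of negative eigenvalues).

(1, 2)

Row-reducing A symmetrically gives the diagonal entries 1, -1, -2.
Counting signs: 1 positive, 2 negative.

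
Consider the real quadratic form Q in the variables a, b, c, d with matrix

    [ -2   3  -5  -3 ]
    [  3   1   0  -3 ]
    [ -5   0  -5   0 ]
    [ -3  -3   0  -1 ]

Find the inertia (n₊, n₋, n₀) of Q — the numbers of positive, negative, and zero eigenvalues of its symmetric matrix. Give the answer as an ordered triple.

(1, 3, 0)

Congruent diagonalization of A (simultaneous row and column reduction) yields pivots -2, 11/2, -30/11, -4.
That gives 1 positive, 3 negative pivots.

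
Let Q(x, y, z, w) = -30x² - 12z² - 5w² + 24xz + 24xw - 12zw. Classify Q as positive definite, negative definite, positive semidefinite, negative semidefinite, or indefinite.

negative semidefinite

The associated matrix is A = [[-30, 0, 12, 12], [0, 0, 0, 0], [12, 0, -12, -6], [12, 0, -6, -5]].
Row-reducing A symmetrically gives the diagonal entries -30, 0, -36/5, 0.
Counting signs: 2 negative, 2 zero.
Hence Q is negative semidefinite.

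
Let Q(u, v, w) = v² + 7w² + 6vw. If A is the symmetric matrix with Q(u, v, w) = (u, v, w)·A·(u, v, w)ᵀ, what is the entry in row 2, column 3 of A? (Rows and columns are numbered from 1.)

3

The coefficient of v·w in Q is 6. For a symmetric A this equals A[2,3] + A[3,2] = 2·A[2,3].
So A[2,3] = 6/2 = 3.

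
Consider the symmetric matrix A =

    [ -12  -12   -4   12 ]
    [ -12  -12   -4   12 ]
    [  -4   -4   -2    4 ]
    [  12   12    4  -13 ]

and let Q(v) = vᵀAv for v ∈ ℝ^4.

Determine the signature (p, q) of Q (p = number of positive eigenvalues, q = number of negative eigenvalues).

(0, 3)

Symmetric row and column elimination reduces A to a congruent diagonal form with pivots -12, 0, -2/3, -1.
That gives 3 negative, 1 zero pivots.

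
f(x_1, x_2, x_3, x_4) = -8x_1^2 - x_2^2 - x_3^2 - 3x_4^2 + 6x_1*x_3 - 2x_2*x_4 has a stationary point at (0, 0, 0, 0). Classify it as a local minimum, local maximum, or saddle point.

saddle point

The Hessian at the origin is H = [[-16, 0, 6, 0], [0, -2, 0, -2], [6, 0, -2, 0], [0, -2, 0, -6]].
Row-reducing H symmetrically gives the diagonal entries -16, -2, 1/4, -4.
That gives 1 positive, 3 negative pivots.
H is indefinite, so the origin is a saddle point.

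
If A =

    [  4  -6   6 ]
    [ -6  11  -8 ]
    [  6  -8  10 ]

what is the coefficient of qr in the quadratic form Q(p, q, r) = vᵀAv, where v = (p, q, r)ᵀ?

The coefficient of qr is A[2,3] + A[3,2] = 2·(-8) = -16.

-16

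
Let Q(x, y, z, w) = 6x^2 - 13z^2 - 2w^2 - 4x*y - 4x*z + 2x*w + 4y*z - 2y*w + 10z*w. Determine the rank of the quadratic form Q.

4

Write A = [[6, -2, -2, 1], [-2, 0, 2, -1], [-2, 2, -13, 5], [1, -1, 5, -2]].
Symmetric row and column elimination reduces A to a congruent diagonal form with pivots 6, -2/3, -11, -1/22.
That gives 1 positive, 3 negative pivots.
The rank is the number of nonzero pivots: 4.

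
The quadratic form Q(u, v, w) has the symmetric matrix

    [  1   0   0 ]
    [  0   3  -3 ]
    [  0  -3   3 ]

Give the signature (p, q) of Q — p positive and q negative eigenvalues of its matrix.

(2, 0)

Congruent diagonalization of A (simultaneous row and column reduction) yields pivots 1, 3, 0.
So there are 2 positive, 1 zero pivots.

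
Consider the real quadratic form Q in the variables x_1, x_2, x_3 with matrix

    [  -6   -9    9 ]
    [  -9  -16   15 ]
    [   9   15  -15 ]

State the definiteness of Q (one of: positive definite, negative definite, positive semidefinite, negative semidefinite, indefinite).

negative definite

Row-reducing A symmetrically gives the diagonal entries -6, -5/2, -3/5.
So there are 3 negative pivots.
Hence Q is negative definite.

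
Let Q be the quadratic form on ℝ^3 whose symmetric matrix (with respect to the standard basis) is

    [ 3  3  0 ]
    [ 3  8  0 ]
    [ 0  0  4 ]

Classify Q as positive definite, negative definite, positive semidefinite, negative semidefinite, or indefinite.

positive definite

Leading principal minors: Δ_1 = 3, Δ_2 = 15, Δ_3 = 60.
All leading principal minors are positive, so by Sylvester's criterion Q is positive definite.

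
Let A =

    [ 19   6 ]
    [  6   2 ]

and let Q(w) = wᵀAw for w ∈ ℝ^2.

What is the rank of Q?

2

Applying the same elementary operations to the rows and columns of A produces a congruent diagonal matrix with entries 19, 2/19.
So there are 2 positive pivots.
The rank is the number of nonzero pivots: 2.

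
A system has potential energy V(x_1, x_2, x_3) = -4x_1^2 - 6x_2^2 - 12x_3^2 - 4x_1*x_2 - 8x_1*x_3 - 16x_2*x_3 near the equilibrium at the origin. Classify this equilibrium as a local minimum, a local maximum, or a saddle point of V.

local maximum

The Hessian at the origin is H = [[-8, -4, -8], [-4, -12, -16], [-8, -16, -24]].
Applying the same elementary operations to the rows and columns of H produces a congruent diagonal matrix with entries -8, -10, -8/5.
Counting signs: 3 negative.
H is negative definite, so the origin is a strict local maximum.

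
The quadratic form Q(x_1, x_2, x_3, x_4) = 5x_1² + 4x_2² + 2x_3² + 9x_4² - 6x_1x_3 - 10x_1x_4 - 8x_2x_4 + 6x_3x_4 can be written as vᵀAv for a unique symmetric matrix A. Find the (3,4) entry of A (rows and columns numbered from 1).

The coefficient of x_3·x_4 in Q is 6. For a symmetric A this equals A[3,4] + A[4,3] = 2·A[3,4].
So A[3,4] = 6/2 = 3.

3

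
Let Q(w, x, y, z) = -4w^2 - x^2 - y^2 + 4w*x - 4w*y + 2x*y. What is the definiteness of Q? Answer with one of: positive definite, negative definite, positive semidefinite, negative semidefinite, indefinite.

negative semidefinite

The symmetric matrix is A = [[-4, 2, -2, 0], [2, -1, 1, 0], [-2, 1, -1, 0], [0, 0, 0, 0]].
Applying the same elementary operations to the rows and columns of A produces a congruent diagonal matrix with entries -4, 0, 0, 0.
So there are 1 negative, 3 zero pivots.
Hence Q is negative semidefinite.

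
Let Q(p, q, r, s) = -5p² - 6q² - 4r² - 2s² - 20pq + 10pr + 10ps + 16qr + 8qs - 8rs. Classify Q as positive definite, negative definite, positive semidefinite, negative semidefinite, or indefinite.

The symmetric matrix is A = [[-5, -10, 5, 5], [-10, -6, 8, 4], [5, 8, -4, -4], [5, 4, -4, -2]].
Row-reducing A symmetrically gives the diagonal entries -5, 14, 5/7, 2/5.
Counting signs: 3 positive, 1 negative.
Hence Q is indefinite.

indefinite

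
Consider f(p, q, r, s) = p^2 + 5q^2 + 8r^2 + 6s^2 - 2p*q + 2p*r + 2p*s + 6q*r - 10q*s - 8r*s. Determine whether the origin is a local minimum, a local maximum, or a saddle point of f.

The Hessian at the origin is H = [[2, -2, 2, 2], [-2, 10, 6, -10], [2, 6, 16, -8], [2, -10, -8, 12]].
Symmetric row and column elimination reduces H to a congruent diagonal form with pivots 2, 8, 6, 4/3.
That gives 4 positive pivots.
H is positive definite, so the origin is a strict local minimum.

local minimum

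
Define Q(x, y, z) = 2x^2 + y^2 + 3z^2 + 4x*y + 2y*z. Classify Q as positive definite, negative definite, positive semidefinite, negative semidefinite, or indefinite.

Write A = [[2, 2, 0], [2, 1, 1], [0, 1, 3]].
Congruent diagonalization of A (simultaneous row and column reduction) yields pivots 2, -1, 4.
Counting signs: 2 positive, 1 negative.
Hence Q is indefinite.

indefinite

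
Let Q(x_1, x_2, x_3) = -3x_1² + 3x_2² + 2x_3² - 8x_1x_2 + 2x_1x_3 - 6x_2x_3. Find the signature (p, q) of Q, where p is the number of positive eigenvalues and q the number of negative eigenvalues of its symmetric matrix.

(2, 1)

The associated matrix is A = [[-3, -4, 1], [-4, 3, -3], [1, -3, 2]].
Symmetric row and column elimination reduces A to a congruent diagonal form with pivots -3, 25/3, 2/25.
So there are 2 positive, 1 negative pivots.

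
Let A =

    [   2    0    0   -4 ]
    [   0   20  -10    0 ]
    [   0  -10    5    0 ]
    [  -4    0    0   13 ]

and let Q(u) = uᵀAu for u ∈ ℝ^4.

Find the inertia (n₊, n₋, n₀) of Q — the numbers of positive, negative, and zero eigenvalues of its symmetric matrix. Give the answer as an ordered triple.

(3, 0, 1)

Congruent diagonalization of A (simultaneous row and column reduction) yields pivots 2, 20, 0, 5.
That gives 3 positive, 1 zero pivots.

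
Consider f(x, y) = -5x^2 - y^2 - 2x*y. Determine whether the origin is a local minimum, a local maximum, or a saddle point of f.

The Hessian at the origin is H = [[-10, -2], [-2, -2]].
det H = -10·-2 − (-2)² = 16 > 0 and H[1,1] = -10 < 0, so H is negative definite.
Therefore the origin is a local maximum.

local maximum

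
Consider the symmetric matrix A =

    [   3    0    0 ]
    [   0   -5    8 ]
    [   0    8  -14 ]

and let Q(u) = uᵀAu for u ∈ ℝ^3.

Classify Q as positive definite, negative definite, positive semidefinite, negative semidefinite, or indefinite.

indefinite

Symmetric row and column elimination reduces A to a congruent diagonal form with pivots 3, -5, -6/5.
Counting signs: 1 positive, 2 negative.
Hence Q is indefinite.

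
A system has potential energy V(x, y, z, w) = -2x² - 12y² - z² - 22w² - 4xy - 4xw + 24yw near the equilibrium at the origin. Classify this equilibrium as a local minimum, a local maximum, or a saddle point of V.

local maximum

The Hessian at the origin is H = [[-4, -4, 0, -4], [-4, -24, 0, 24], [0, 0, -2, 0], [-4, 24, 0, -44]].
An LDLᵀ factorisation of H has diagonal entries -4, -20, -2, -4/5.
That gives 4 negative pivots.
H is negative definite, so the origin is a strict local maximum.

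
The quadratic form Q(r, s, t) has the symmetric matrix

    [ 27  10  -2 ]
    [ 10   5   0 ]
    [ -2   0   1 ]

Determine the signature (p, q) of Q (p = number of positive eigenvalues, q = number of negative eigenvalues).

Applying the same elementary operations to the rows and columns of A produces a congruent diagonal matrix with entries 27, 35/27, 3/7.
So there are 3 positive pivots.

(3, 0)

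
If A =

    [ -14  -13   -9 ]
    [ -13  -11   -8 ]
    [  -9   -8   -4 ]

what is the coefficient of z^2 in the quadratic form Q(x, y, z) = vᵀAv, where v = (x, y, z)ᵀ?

-4

The coefficient of z^2 is the diagonal entry A[3,3] = -4.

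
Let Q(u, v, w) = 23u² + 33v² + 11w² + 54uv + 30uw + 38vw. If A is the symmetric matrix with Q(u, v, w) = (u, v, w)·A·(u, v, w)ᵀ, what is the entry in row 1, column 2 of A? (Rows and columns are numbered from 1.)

The coefficient of u·v in Q is 54. For a symmetric A this equals A[1,2] + A[2,1] = 2·A[1,2].
So A[1,2] = 54/2 = 27.

27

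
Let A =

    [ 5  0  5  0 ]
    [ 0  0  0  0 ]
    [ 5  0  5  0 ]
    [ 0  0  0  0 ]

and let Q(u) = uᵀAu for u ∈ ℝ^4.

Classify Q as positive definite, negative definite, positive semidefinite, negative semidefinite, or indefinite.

Congruent diagonalization of A (simultaneous row and column reduction) yields pivots 5, 0, 0, 0.
Counting signs: 1 positive, 3 zero.
Hence Q is positive semidefinite.

positive semidefinite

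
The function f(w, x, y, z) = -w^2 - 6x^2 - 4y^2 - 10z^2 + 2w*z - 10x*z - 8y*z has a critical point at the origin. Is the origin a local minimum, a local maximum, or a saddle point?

local maximum

The Hessian at the origin is H = [[-2, 0, 0, 2], [0, -12, 0, -10], [0, 0, -8, -8], [2, -10, -8, -20]].
Congruent diagonalization of H (simultaneous row and column reduction) yields pivots -2, -12, -8, -5/3.
Counting signs: 4 negative.
H is negative definite, so the origin is a strict local maximum.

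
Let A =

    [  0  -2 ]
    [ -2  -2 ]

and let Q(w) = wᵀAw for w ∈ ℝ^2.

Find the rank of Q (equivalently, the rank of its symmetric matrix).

2

Row reduction of A gives 2 nonzero rows, so rank A = 2.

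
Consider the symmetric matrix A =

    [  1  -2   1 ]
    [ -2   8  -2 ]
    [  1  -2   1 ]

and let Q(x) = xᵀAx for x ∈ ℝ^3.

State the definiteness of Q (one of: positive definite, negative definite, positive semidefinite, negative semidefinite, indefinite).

Congruent diagonalization of A (simultaneous row and column reduction) yields pivots 1, 4, 0.
That gives 2 positive, 1 zero pivots.
Hence Q is positive semidefinite.

positive semidefinite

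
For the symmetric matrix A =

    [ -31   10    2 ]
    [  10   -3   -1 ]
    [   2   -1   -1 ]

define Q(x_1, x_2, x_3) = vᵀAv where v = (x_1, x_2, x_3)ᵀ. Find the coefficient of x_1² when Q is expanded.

-31

The coefficient of x_1² is the diagonal entry A[1,1] = -31.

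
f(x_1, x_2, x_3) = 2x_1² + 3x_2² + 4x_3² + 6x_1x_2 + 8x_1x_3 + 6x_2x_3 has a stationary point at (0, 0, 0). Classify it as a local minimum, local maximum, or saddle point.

The Hessian at the origin is H = [[4, 6, 8], [6, 6, 6], [8, 6, 8]].
Congruent diagonalization of H (simultaneous row and column reduction) yields pivots 4, -3, 4.
Counting signs: 2 positive, 1 negative.
H is indefinite, so the origin is a saddle point.

saddle point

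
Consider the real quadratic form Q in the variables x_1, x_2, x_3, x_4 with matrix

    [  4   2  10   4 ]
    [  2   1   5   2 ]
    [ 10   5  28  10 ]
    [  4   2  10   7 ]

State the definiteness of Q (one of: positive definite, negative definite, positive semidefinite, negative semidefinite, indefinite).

positive semidefinite

Congruent diagonalization of A (simultaneous row and column reduction) yields pivots 4, 0, 3, 3.
So there are 3 positive, 1 zero pivots.
Hence Q is positive semidefinite.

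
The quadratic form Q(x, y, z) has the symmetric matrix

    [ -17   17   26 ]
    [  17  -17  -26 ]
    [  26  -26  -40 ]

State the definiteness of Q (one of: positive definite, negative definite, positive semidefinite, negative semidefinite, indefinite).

Applying the same elementary operations to the rows and columns of A produces a congruent diagonal matrix with entries -17, 0, -4/17.
That gives 2 negative, 1 zero pivots.
Hence Q is negative semidefinite.

negative semidefinite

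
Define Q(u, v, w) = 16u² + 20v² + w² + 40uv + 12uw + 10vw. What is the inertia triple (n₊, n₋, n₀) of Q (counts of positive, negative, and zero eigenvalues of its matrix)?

The symmetric matrix is A = [[16, 20, 6], [20, 20, 5], [6, 5, 1]].
Row-reducing A symmetrically gives the diagonal entries 16, -5, 0.
So there are 1 positive, 1 negative, 1 zero pivots.

(1, 1, 1)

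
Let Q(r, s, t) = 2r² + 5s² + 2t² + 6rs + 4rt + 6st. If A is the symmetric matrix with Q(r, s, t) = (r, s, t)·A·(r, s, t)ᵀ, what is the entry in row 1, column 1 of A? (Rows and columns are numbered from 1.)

2

The coefficient of r² in Q is 2, and that is exactly A[1,1].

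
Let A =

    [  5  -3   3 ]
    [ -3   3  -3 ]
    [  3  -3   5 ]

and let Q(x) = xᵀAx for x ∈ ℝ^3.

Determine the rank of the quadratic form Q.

Symmetric row and column elimination reduces A to a congruent diagonal form with pivots 5, 6/5, 2.
So there are 3 positive pivots.
The rank is the number of nonzero pivots: 3.

3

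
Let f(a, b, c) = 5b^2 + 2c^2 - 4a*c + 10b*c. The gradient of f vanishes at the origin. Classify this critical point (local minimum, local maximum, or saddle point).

The Hessian at the origin is H = [[0, 0, -4], [0, 10, 10], [-4, 10, 4]].
H is indefinite, so the origin is a saddle point.

saddle point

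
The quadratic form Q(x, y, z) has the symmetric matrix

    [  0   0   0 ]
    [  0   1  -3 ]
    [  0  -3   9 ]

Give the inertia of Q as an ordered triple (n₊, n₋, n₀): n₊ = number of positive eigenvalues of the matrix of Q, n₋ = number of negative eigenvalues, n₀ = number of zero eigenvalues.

(1, 0, 2)

Applying the same elementary operations to the rows and columns of A produces a congruent diagonal matrix with entries 0, 1, 0.
Counting signs: 1 positive, 2 zero.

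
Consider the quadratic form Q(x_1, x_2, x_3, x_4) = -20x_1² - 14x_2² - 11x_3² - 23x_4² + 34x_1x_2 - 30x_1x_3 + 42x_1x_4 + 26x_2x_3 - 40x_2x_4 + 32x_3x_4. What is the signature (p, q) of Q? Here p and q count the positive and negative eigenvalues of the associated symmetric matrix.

The symmetric matrix is A = [[-20, 17, -15, 21], [17, -14, 13, -20], [-15, 13, -11, 16], [21, -20, 16, -23]].
Applying the same elementary operations to the rows and columns of A produces a congruent diagonal matrix with entries -20, 9/20, 1/9, -30.
That gives 2 positive, 2 negative pivots.

(2, 2)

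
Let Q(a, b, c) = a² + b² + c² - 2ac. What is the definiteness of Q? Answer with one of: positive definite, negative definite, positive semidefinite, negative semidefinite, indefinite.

positive semidefinite

The symmetric matrix is A = [[1, 0, -1], [0, 1, 0], [-1, 0, 1]].
Applying the same elementary operations to the rows and columns of A produces a congruent diagonal matrix with entries 1, 1, 0.
Counting signs: 2 positive, 1 zero.
Hence Q is positive semidefinite.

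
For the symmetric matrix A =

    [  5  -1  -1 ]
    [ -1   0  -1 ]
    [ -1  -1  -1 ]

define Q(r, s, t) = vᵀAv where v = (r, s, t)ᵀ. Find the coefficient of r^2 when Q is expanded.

5

The coefficient of r^2 is the diagonal entry A[1,1] = 5.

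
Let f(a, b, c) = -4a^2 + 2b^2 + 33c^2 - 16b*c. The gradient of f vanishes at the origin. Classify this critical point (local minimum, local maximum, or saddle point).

saddle point

The Hessian at the origin is H = [[-8, 0, 0], [0, 4, -16], [0, -16, 66]].
Congruent diagonalization of H (simultaneous row and column reduction) yields pivots -8, 4, 2.
Counting signs: 2 positive, 1 negative.
H is indefinite, so the origin is a saddle point.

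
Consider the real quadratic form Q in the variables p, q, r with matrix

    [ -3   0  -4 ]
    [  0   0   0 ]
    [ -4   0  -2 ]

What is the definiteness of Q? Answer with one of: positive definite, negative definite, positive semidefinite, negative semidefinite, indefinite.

Row-reducing A symmetrically gives the diagonal entries -3, 0, 10/3.
So there are 1 positive, 1 negative, 1 zero pivots.
Hence Q is indefinite.

indefinite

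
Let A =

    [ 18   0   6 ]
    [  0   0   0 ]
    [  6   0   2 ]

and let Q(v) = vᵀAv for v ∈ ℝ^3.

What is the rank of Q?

1

Row-reducing A symmetrically gives the diagonal entries 18, 0, 0.
That gives 1 positive, 2 zero pivots.
The rank is the number of nonzero pivots: 1.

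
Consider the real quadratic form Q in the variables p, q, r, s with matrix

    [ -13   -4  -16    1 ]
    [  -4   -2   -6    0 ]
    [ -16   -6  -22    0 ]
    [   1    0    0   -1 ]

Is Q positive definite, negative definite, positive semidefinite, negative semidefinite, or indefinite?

Congruent diagonalization of A (simultaneous row and column reduction) yields pivots -13, -10/13, -4/5, 0.
That gives 3 negative, 1 zero pivots.
Hence Q is negative semidefinite.

negative semidefinite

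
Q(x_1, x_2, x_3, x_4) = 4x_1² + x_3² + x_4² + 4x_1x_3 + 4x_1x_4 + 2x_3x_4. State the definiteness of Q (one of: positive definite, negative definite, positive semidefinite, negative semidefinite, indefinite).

positive semidefinite

Write A = [[4, 0, 2, 2], [0, 0, 0, 0], [2, 0, 1, 1], [2, 0, 1, 1]].
Congruent diagonalization of A (simultaneous row and column reduction) yields pivots 4, 0, 0, 0.
That gives 1 positive, 3 zero pivots.
Hence Q is positive semidefinite.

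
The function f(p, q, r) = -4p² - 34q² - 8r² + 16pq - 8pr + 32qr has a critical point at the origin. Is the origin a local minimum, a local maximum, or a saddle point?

local maximum

The Hessian at the origin is H = [[-8, 16, -8], [16, -68, 32], [-8, 32, -16]].
Applying the same elementary operations to the rows and columns of H produces a congruent diagonal matrix with entries -8, -36, -8/9.
That gives 3 negative pivots.
H is negative definite, so the origin is a strict local maximum.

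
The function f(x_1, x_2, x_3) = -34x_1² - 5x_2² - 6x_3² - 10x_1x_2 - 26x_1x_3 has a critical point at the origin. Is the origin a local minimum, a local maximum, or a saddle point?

The Hessian at the origin is H = [[-68, -10, -26], [-10, -10, 0], [-26, 0, -12]].
Row-reducing H symmetrically gives the diagonal entries -68, -145/17, -10/29.
That gives 3 negative pivots.
H is negative definite, so the origin is a strict local maximum.

local maximum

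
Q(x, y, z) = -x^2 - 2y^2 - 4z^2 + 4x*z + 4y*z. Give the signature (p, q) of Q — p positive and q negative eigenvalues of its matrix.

The symmetric matrix is A = [[-1, 0, 2], [0, -2, 2], [2, 2, -4]].
Applying the same elementary operations to the rows and columns of A produces a congruent diagonal matrix with entries -1, -2, 2.
So there are 1 positive, 2 negative pivots.

(1, 2)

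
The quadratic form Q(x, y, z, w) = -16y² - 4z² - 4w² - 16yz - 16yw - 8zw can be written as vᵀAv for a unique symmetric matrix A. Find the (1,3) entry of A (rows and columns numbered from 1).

The coefficient of x·z in Q is 0. For a symmetric A this equals A[1,3] + A[3,1] = 2·A[1,3].
So A[1,3] = 0/2 = 0.

0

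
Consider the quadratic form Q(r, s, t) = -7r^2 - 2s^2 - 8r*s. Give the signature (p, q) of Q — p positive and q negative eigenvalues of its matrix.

The associated matrix is A = [[-7, -4, 0], [-4, -2, 0], [0, 0, 0]].
Row-reducing A symmetrically gives the diagonal entries -7, 2/7, 0.
Counting signs: 1 positive, 1 negative, 1 zero.

(1, 1)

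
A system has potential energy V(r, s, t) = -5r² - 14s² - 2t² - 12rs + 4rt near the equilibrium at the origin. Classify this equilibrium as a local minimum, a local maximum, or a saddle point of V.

local maximum

The Hessian at the origin is H = [[-10, -12, 4], [-12, -28, 0], [4, 0, -4]].
Row-reducing H symmetrically gives the diagonal entries -10, -68/5, -12/17.
So there are 3 negative pivots.
H is negative definite, so the origin is a strict local maximum.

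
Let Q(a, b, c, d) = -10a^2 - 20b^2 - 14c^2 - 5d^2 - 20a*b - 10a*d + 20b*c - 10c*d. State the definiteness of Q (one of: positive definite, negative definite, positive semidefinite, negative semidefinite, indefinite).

The symmetric matrix is A = [[-10, -10, 0, -5], [-10, -20, 10, 0], [0, 10, -14, -5], [-5, 0, -5, -5]].
Applying the same elementary operations to the rows and columns of A produces a congruent diagonal matrix with entries -10, -10, -4, 0.
That gives 3 negative, 1 zero pivots.
Hence Q is negative semidefinite.

negative semidefinite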